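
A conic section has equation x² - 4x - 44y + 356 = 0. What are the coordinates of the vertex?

Only x is squared. Complete the square in x: (x - 2)² = 44(y - 8).
Vertex (2, 8); 4p = 44 so p = 11. Opens up.

(2, 8)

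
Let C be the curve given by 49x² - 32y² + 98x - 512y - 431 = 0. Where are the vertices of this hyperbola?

Group: 49(x² + 2x) -32(y² + 16y) = 431
Complete the square in x and y: 49(x + 1)² -32(y + 8)² = 431 + 49 - 2048 = -1568
Divide through by -1568 to get (y + 8)²/49 - (x + 1)²/32 = 1.
Hyperbola, center (-1, -8), transverse axis vertical; a² = 49, b² = 32.
a = 7. Vertices at (h, k ± a).

(-1, -15) and (-1, -1)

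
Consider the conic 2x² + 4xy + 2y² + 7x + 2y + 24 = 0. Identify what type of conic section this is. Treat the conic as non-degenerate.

A = 2, B = 4, C = 2.
Discriminant B² − 4AC = 4² − 4·2·2 = 0.
B² − 4AC = 0 ⇒ parabola.

parabola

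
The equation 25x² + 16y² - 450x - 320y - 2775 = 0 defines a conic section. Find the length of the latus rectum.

128/5

Collect terms: 25(x² - 18x) + 16(y² - 20y) = 2775
Complete the square: 25(x - 9)² + 16(y - 10)² = 2775 + 2025 + 1600 = 6400
Dividing both sides by 6400: (x - 9)²/256 + (y - 10)²/400 = 1
Ellipse, center (9, 10), major axis vertical; a² = 400, b² = 256.
Latus rectum length = 2b²/a = 2·256/20 = 128/5.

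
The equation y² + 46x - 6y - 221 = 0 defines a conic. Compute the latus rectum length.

Only y is squared. Complete the square in y: (y - 3)² = -46(x - 5).
Vertex (5, 3); 4p = -46 so p = -23/2. Opens left.
Latus rectum length = |4p| = 46.

46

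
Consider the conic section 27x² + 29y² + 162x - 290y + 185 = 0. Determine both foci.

Rearranging, 27(x² + 6x) + 29(y² - 10y) = -185.
27(x + 3)² + 29(y - 5)² = -185 + 243 + 725 = 783
Divide by 783: (x + 3)²/29 + (y - 5)²/27 = 1
Ellipse, center (-3, 5), major axis horizontal; a² = 29, b² = 27.
c² = a² - b² = 29 - 27 = 2, so c = √2.
Foci lie on the horizontal axis through the center: (h ± c, k).

(-3 - √2, 5) and (-3 + √2, 5)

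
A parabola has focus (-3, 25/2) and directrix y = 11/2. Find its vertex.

(-3, 9)

The vertex is the midpoint between the focus and the directrix along the axis of symmetry.
Axis is vertical (directrix is horizontal). Vertex y-coordinate = (25/2 + 11/2)/2 = 9; x-coordinate = -3.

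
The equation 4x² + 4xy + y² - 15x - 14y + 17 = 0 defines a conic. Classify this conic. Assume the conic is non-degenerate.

parabola

A = 4, B = 4, C = 1.
Discriminant B² − 4AC = 4² − 4·4·1 = 0.
B² − 4AC = 0 ⇒ parabola.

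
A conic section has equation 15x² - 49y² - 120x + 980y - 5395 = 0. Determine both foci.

Collect terms: 15(x² - 8x) -49(y² - 20y) = 5395
Completing the square gives 15(x - 4)² -49(y - 10)² = 5395 + 240 - 4900 = 735.
Divide through by 735 to get (x - 4)²/49 - (y - 10)²/15 = 1.
Hyperbola, center (4, 10), transverse axis horizontal; a² = 49, b² = 15.
c² = a² + b² = 49 + 15 = 64, so c = 8.
Foci lie on the horizontal axis through the center: (h ± c, k).

(-4, 10) and (12, 10)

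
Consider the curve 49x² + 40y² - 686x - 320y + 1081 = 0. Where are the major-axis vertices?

Group: 49(x² - 14x) + 40(y² - 8y) = -1081
Complete the square in x and y: 49(x - 7)² + 40(y - 4)² = -1081 + 2401 + 640 = 1960
Divide through by 1960 to get (x - 7)²/40 + (y - 4)²/49 = 1.
Ellipse, center (7, 4), major axis vertical; a² = 49, b² = 40.
a = 7. Vertices at (h, k ± a).

(7, -3) and (7, 11)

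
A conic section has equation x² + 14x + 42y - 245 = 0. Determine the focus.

Only x is squared. Complete the square in x: (x + 7)² = -42(y - 7).
Vertex (-7, 7); 4p = -42 so p = -21/2. Opens down.
Focus is p units from the vertex along the axis: (h, k + p).

(-7, -7/2)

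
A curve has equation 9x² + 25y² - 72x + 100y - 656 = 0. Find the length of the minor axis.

12

Rearranging, 9(x² - 8x) + 25(y² + 4y) = 656.
Completing the square gives 9(x - 4)² + 25(y + 2)² = 656 + 144 + 100 = 900.
Divide through by 900 to get (x - 4)²/100 + (y + 2)²/36 = 1.
Ellipse, center (4, -2), major axis horizontal; a² = 100, b² = 36.
b² = 36 so b = 6; the minor axis has length 2b = 12.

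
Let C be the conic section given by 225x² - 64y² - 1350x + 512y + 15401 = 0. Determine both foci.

225(x² - 6x) -64(y² - 8y) = -15401
225(x - 3)² -64(y - 4)² = -15401 + 2025 - 1024 = -14400
Divide by -14400: (y - 4)²/225 - (x - 3)²/64 = 1
Hyperbola, center (3, 4), transverse axis vertical; a² = 225, b² = 64.
c² = a² + b² = 225 + 64 = 289, so c = 17.
Foci lie on the vertical axis through the center: (h, k ± c).

(3, -13) and (3, 21)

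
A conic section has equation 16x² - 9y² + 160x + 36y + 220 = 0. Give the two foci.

(-10, 2) and (0, 2)

Group the x- and y-terms: 16(x² + 10x) -9(y² - 4y) = -220
Complete the square: 16(x + 5)² -9(y - 2)² = -220 + 400 - 36 = 144
Dividing both sides by 144: (x + 5)²/9 - (y - 2)²/16 = 1
Hyperbola, center (-5, 2), transverse axis horizontal; a² = 9, b² = 16.
c² = a² + b² = 9 + 16 = 25, so c = 5.
Foci lie on the horizontal axis through the center: (h ± c, k).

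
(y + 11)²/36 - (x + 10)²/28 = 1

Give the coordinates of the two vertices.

(-10, -17) and (-10, -5)

Center (-10, -11). The positive term is the y-term, so the transverse axis is vertical; a² = 36, b² = 28.
a = 6. Vertices at (h, k ± a).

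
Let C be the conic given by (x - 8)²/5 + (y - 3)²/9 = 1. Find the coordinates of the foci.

Center (8, 3). The larger denominator 9 sits under the y-term, so the major axis is vertical; a² = 9, b² = 5.
c² = a² - b² = 9 - 5 = 4, so c = 2.
Foci lie on the vertical axis through the center: (h, k ± c).

(8, 1) and (8, 5)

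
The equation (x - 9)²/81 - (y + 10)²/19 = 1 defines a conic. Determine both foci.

Center (9, -10). The positive term is the x-term, so the transverse axis is horizontal; a² = 81, b² = 19.
c² = a² + b² = 81 + 19 = 100, so c = 10.
Foci lie on the horizontal axis through the center: (h ± c, k).

(-1, -10) and (19, -10)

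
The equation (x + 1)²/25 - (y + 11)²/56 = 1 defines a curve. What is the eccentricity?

Center (-1, -11). The positive term is the x-term, so the transverse axis is horizontal; a² = 25, b² = 56.
c² = a² + b² = 81, so c = 9.
e = c/a = 9/5.

e = 9/5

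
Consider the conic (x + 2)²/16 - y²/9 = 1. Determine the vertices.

(-6, 0) and (2, 0)

Center (-2, 0). The positive term is the x-term, so the transverse axis is horizontal; a² = 16, b² = 9.
a = 4. Vertices at (h ± a, k).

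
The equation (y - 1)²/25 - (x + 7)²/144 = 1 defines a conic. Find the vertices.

(-7, -4) and (-7, 6)

Center (-7, 1). The positive term is the y-term, so the transverse axis is vertical; a² = 25, b² = 144.
a = 5. Vertices at (h, k ± a).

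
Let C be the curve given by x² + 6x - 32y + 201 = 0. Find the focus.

(-3, 14)

Only x is squared. Complete the square in x: (x + 3)² = 32(y - 6).
Vertex (-3, 6); 4p = 32 so p = 8. Opens up.
Focus is p units from the vertex along the axis: (h, k + p).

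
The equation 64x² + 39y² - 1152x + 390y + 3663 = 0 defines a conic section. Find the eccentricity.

Collect terms: 64(x² - 18x) + 39(y² + 10y) = -3663
Complete the square in x and y: 64(x - 9)² + 39(y + 5)² = -3663 + 5184 + 975 = 2496
Divide through by 2496 to get (x - 9)²/39 + (y + 5)²/64 = 1.
Ellipse, center (9, -5), major axis vertical; a² = 64, b² = 39.
c² = a² - b² = 25, so c = 5.
e = c/a = 5/8.

e = 5/8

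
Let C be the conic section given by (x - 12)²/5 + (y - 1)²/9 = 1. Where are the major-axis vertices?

(12, -2) and (12, 4)

Center (12, 1). The larger denominator 9 sits under the y-term, so the major axis is vertical; a² = 9, b² = 5.
a = 3. Vertices at (h, k ± a).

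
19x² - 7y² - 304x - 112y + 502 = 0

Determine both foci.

(8 - 2√13, -8) and (8 + 2√13, -8)

Group the x- and y-terms: 19(x² - 16x) -7(y² + 16y) = -502
Completing the square gives 19(x - 8)² -7(y + 8)² = -502 + 1216 - 448 = 266.
Divide by 266: (x - 8)²/14 - (y + 8)²/38 = 1
Hyperbola, center (8, -8), transverse axis horizontal; a² = 14, b² = 38.
c² = a² + b² = 14 + 38 = 52, so c = 2√13.
Foci lie on the horizontal axis through the center: (h ± c, k).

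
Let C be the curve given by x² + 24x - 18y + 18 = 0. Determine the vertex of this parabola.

Only x is squared. Complete the square in x: (x + 12)² = 18(y + 7).
Vertex (-12, -7); 4p = 18 so p = 9/2. Opens up.

(-12, -7)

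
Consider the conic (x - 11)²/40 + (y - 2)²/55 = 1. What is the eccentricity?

e = √33/11

Center (11, 2). The larger denominator 55 sits under the y-term, so the major axis is vertical; a² = 55, b² = 40.
c² = a² - b² = 15, so c = √15.
e = c/a = √15/√55 = √33/11.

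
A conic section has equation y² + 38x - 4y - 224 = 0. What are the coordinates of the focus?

(-7/2, 2)

Only y is squared. Complete the square in y: (y - 2)² = -38(x - 6).
Vertex (6, 2); 4p = -38 so p = -19/2. Opens left.
Focus is p units from the vertex along the axis: (h + p, k).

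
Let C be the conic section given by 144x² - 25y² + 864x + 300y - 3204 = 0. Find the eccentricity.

e = 13/5

Group the x- and y-terms: 144(x² + 6x) -25(y² - 12y) = 3204
Completing the square gives 144(x + 3)² -25(y - 6)² = 3204 + 1296 - 900 = 3600.
Divide through by 3600 to get (x + 3)²/25 - (y - 6)²/144 = 1.
Hyperbola, center (-3, 6), transverse axis horizontal; a² = 25, b² = 144.
c² = a² + b² = 169, so c = 13.
e = c/a = 13/5.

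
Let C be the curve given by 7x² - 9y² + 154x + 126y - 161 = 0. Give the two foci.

7(x² + 22x) -9(y² - 14y) = 161
7(x + 11)² -9(y - 7)² = 161 + 847 - 441 = 567
Divide by 567: (x + 11)²/81 - (y - 7)²/63 = 1
Hyperbola, center (-11, 7), transverse axis horizontal; a² = 81, b² = 63.
c² = a² + b² = 81 + 63 = 144, so c = 12.
Foci lie on the horizontal axis through the center: (h ± c, k).

(-23, 7) and (1, 7)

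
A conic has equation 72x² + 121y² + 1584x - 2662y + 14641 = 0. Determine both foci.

Rearranging, 72(x² + 22x) + 121(y² - 22y) = -14641.
Complete the square in x and y: 72(x + 11)² + 121(y - 11)² = -14641 + 8712 + 14641 = 8712
Divide by 8712: (x + 11)²/121 + (y - 11)²/72 = 1
Ellipse, center (-11, 11), major axis horizontal; a² = 121, b² = 72.
c² = a² - b² = 121 - 72 = 49, so c = 7.
Foci lie on the horizontal axis through the center: (h ± c, k).

(-18, 11) and (-4, 11)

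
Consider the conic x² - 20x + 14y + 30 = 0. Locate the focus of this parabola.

Only x is squared. Complete the square in x: (x - 10)² = -14(y - 5).
Vertex (10, 5); 4p = -14 so p = -7/2. Opens down.
Focus is p units from the vertex along the axis: (h, k + p).

(10, 3/2)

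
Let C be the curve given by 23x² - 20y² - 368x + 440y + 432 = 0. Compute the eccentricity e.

e = √989/23

Rearranging, 23(x² - 16x) -20(y² - 22y) = -432.
Completing the square gives 23(x - 8)² -20(y - 11)² = -432 + 1472 - 2420 = -1380.
Divide through by -1380 to get (y - 11)²/69 - (x - 8)²/60 = 1.
Hyperbola, center (8, 11), transverse axis vertical; a² = 69, b² = 60.
c² = a² + b² = 129, so c = √129.
e = c/a = √129/√69 = √989/23.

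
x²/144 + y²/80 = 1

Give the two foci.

(-8, 0) and (8, 0)

Center (0, 0). The larger denominator 144 sits under the x-term, so the major axis is horizontal; a² = 144, b² = 80.
c² = a² - b² = 144 - 80 = 64, so c = 8.
Foci lie on the horizontal axis through the center: (h ± c, k).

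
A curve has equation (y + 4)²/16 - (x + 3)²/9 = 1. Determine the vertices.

(-3, -8) and (-3, 0)

Center (-3, -4). The positive term is the y-term, so the transverse axis is vertical; a² = 16, b² = 9.
a = 4. Vertices at (h, k ± a).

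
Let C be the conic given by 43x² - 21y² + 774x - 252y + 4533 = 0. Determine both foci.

Rearranging, 43(x² + 18x) -21(y² + 12y) = -4533.
Complete the square: 43(x + 9)² -21(y + 6)² = -4533 + 3483 - 756 = -1806
Dividing both sides by -1806: (y + 6)²/86 - (x + 9)²/42 = 1
Hyperbola, center (-9, -6), transverse axis vertical; a² = 86, b² = 42.
c² = a² + b² = 86 + 42 = 128, so c = 8√2.
Foci lie on the vertical axis through the center: (h, k ± c).

(-9, -6 - 8√2) and (-9, -6 + 8√2)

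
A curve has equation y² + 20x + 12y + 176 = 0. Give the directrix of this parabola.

Only y is squared. Complete the square in y: (y + 6)² = -20(x + 7).
Vertex (-7, -6); 4p = -20 so p = -5. Opens left.
Directrix is the vertical line x = h − p = -7 − (-5) = -2.

x = -2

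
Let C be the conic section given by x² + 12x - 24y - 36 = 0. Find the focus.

(-6, 3)

Only x is squared. Complete the square in x: (x + 6)² = 24(y + 3).
Vertex (-6, -3); 4p = 24 so p = 6. Opens up.
Focus is p units from the vertex along the axis: (h, k + p).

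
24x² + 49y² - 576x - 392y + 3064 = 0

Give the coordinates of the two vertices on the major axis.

(5, 4) and (19, 4)

Rearranging, 24(x² - 24x) + 49(y² - 8y) = -3064.
Complete the square in x and y: 24(x - 12)² + 49(y - 4)² = -3064 + 3456 + 784 = 1176
Divide by 1176: (x - 12)²/49 + (y - 4)²/24 = 1
Ellipse, center (12, 4), major axis horizontal; a² = 49, b² = 24.
a = 7. Vertices at (h ± a, k).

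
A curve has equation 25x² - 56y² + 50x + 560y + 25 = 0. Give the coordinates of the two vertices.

(-1, 0) and (-1, 10)

Rearranging, 25(x² + 2x) -56(y² - 10y) = -25.
Completing the square gives 25(x + 1)² -56(y - 5)² = -25 + 25 - 1400 = -1400.
Dividing both sides by -1400: (y - 5)²/25 - (x + 1)²/56 = 1
Hyperbola, center (-1, 5), transverse axis vertical; a² = 25, b² = 56.
a = 5. Vertices at (h, k ± a).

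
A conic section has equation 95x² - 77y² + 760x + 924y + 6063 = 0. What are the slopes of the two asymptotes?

√7315/77 and -√7315/77

Group: 95(x² + 8x) -77(y² - 12y) = -6063
95(x + 4)² -77(y - 6)² = -6063 + 1520 - 2772 = -7315
Divide through by -7315 to get (y - 6)²/95 - (x + 4)²/77 = 1.
Hyperbola, center (-4, 6), transverse axis vertical; a² = 95, b² = 77.
For a vertical hyperbola the asymptotes have slope ±a/b.
Here that is ±√95/√77 = ±√7315/77.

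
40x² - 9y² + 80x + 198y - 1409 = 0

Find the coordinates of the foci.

(-8, 11) and (6, 11)

40(x² + 2x) -9(y² - 22y) = 1409
Complete the square in x and y: 40(x + 1)² -9(y - 11)² = 1409 + 40 - 1089 = 360
Divide through by 360 to get (x + 1)²/9 - (y - 11)²/40 = 1.
Hyperbola, center (-1, 11), transverse axis horizontal; a² = 9, b² = 40.
c² = a² + b² = 9 + 40 = 49, so c = 7.
Foci lie on the horizontal axis through the center: (h ± c, k).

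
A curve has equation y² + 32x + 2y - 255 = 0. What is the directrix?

x = 16

Only y is squared. Complete the square in y: (y + 1)² = -32(x - 8).
Vertex (8, -1); 4p = -32 so p = -8. Opens left.
Directrix is the vertical line x = h − p = 8 − (-8) = 16.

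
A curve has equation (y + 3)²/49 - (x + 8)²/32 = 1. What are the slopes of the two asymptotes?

Center (-8, -3). The positive term is the y-term, so the transverse axis is vertical; a² = 49, b² = 32.
For a vertical hyperbola the asymptotes have slope ±a/b.
Here that is ±7/4√2 = ±7√2/8.

7√2/8 and -7√2/8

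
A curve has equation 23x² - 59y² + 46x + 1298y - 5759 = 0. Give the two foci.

Group the x- and y-terms: 23(x² + 2x) -59(y² - 22y) = 5759
Complete the square: 23(x + 1)² -59(y - 11)² = 5759 + 23 - 7139 = -1357
Divide by -1357: (y - 11)²/23 - (x + 1)²/59 = 1
Hyperbola, center (-1, 11), transverse axis vertical; a² = 23, b² = 59.
c² = a² + b² = 23 + 59 = 82, so c = √82.
Foci lie on the vertical axis through the center: (h, k ± c).

(-1, 11 - √82) and (-1, 11 + √82)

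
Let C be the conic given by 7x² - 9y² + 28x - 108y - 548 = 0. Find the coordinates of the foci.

(-10, -6) and (6, -6)

Rearranging, 7(x² + 4x) -9(y² + 12y) = 548.
Complete the square in x and y: 7(x + 2)² -9(y + 6)² = 548 + 28 - 324 = 252
Divide by 252: (x + 2)²/36 - (y + 6)²/28 = 1
Hyperbola, center (-2, -6), transverse axis horizontal; a² = 36, b² = 28.
c² = a² + b² = 36 + 28 = 64, so c = 8.
Foci lie on the horizontal axis through the center: (h ± c, k).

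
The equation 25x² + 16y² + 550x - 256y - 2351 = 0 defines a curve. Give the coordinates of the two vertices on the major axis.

(-11, -12) and (-11, 28)

Rearranging, 25(x² + 22x) + 16(y² - 16y) = 2351.
Complete the square in x and y: 25(x + 11)² + 16(y - 8)² = 2351 + 3025 + 1024 = 6400
Divide by 6400: (x + 11)²/256 + (y - 8)²/400 = 1
Ellipse, center (-11, 8), major axis vertical; a² = 400, b² = 256.
a = 20. Vertices at (h, k ± a).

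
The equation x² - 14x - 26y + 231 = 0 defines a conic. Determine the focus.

(7, 27/2)

Only x is squared. Complete the square in x: (x - 7)² = 26(y - 7).
Vertex (7, 7); 4p = 26 so p = 13/2. Opens up.
Focus is p units from the vertex along the axis: (h, k + p).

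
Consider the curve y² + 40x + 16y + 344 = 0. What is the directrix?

x = 3

Only y is squared. Complete the square in y: (y + 8)² = -40(x + 7).
Vertex (-7, -8); 4p = -40 so p = -10. Opens left.
Directrix is the vertical line x = h − p = -7 − (-10) = 3.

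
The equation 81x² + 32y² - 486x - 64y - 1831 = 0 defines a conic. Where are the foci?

(3, -6) and (3, 8)

81(x² - 6x) + 32(y² - 2y) = 1831
81(x - 3)² + 32(y - 1)² = 1831 + 729 + 32 = 2592
Divide by 2592: (x - 3)²/32 + (y - 1)²/81 = 1
Ellipse, center (3, 1), major axis vertical; a² = 81, b² = 32.
c² = a² - b² = 81 - 32 = 49, so c = 7.
Foci lie on the vertical axis through the center: (h, k ± c).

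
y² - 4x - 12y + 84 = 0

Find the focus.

(13, 6)

Only y is squared. Complete the square in y: (y - 6)² = 4(x - 12).
Vertex (12, 6); 4p = 4 so p = 1. Opens right.
Focus is p units from the vertex along the axis: (h + p, k).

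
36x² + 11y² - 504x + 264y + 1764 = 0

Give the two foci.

(7, -22) and (7, -2)

Collect terms: 36(x² - 14x) + 11(y² + 24y) = -1764
Complete the square: 36(x - 7)² + 11(y + 12)² = -1764 + 1764 + 1584 = 1584
Divide by 1584: (x - 7)²/44 + (y + 12)²/144 = 1
Ellipse, center (7, -12), major axis vertical; a² = 144, b² = 44.
c² = a² - b² = 144 - 44 = 100, so c = 10.
Foci lie on the vertical axis through the center: (h, k ± c).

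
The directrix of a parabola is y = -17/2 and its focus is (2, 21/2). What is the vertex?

The vertex is the midpoint between the focus and the directrix along the axis of symmetry.
Axis is vertical (directrix is horizontal). Vertex y-coordinate = (21/2 + (-17/2))/2 = 1; x-coordinate = 2.

(2, 1)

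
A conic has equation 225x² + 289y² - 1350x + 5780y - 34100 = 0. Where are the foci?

(-5, -10) and (11, -10)

Group: 225(x² - 6x) + 289(y² + 20y) = 34100
Complete the square: 225(x - 3)² + 289(y + 10)² = 34100 + 2025 + 28900 = 65025
Divide by 65025: (x - 3)²/289 + (y + 10)²/225 = 1
Ellipse, center (3, -10), major axis horizontal; a² = 289, b² = 225.
c² = a² - b² = 289 - 225 = 64, so c = 8.
Foci lie on the horizontal axis through the center: (h ± c, k).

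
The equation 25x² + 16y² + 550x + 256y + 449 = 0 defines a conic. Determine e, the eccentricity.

Rearranging, 25(x² + 22x) + 16(y² + 16y) = -449.
Completing the square gives 25(x + 11)² + 16(y + 8)² = -449 + 3025 + 1024 = 3600.
Dividing both sides by 3600: (x + 11)²/144 + (y + 8)²/225 = 1
Ellipse, center (-11, -8), major axis vertical; a² = 225, b² = 144.
c² = a² - b² = 81, so c = 9.
e = c/a = 9/15 = 3/5.

e = 3/5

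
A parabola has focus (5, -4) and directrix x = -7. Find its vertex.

The vertex is the midpoint between the focus and the directrix along the axis of symmetry.
Axis is horizontal (directrix is vertical). Vertex x-coordinate = (5 + (-7))/2 = -1; y-coordinate = -4.

(-1, -4)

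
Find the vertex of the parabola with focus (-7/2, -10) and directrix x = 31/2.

The vertex is the midpoint between the focus and the directrix along the axis of symmetry.
Axis is horizontal (directrix is vertical). Vertex x-coordinate = (-7/2 + 31/2)/2 = 6; y-coordinate = -10.

(6, -10)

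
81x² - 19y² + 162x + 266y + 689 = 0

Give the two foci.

(-1, -3) and (-1, 17)

Collect terms: 81(x² + 2x) -19(y² - 14y) = -689
Complete the square: 81(x + 1)² -19(y - 7)² = -689 + 81 - 931 = -1539
Divide by -1539: (y - 7)²/81 - (x + 1)²/19 = 1
Hyperbola, center (-1, 7), transverse axis vertical; a² = 81, b² = 19.
c² = a² + b² = 81 + 19 = 100, so c = 10.
Foci lie on the vertical axis through the center: (h, k ± c).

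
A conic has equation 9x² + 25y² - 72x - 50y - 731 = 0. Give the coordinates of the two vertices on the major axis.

(-6, 1) and (14, 1)

9(x² - 8x) + 25(y² - 2y) = 731
9(x - 4)² + 25(y - 1)² = 731 + 144 + 25 = 900
Dividing both sides by 900: (x - 4)²/100 + (y - 1)²/36 = 1
Ellipse, center (4, 1), major axis horizontal; a² = 100, b² = 36.
a = 10. Vertices at (h ± a, k).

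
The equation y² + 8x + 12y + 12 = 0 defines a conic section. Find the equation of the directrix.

Only y is squared. Complete the square in y: (y + 6)² = -8(x - 3).
Vertex (3, -6); 4p = -8 so p = -2. Opens left.
Directrix is the vertical line x = h − p = 3 − (-2) = 5.

x = 5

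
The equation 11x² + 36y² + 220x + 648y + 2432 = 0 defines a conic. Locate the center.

11(x² + 20x) + 36(y² + 18y) = -2432
Completing the square gives 11(x + 10)² + 36(y + 9)² = -2432 + 1100 + 2916 = 1584.
Dividing both sides by 1584: (x + 10)²/144 + (y + 9)²/44 = 1
Ellipse with center (-10, -9).

(-10, -9)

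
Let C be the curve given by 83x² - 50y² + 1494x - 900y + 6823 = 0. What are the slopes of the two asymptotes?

Group: 83(x² + 18x) -50(y² + 18y) = -6823
Complete the square in x and y: 83(x + 9)² -50(y + 9)² = -6823 + 6723 - 4050 = -4150
Divide by -4150: (y + 9)²/83 - (x + 9)²/50 = 1
Hyperbola, center (-9, -9), transverse axis vertical; a² = 83, b² = 50.
For a vertical hyperbola the asymptotes have slope ±a/b.
Here that is ±√83/5√2 = ±√166/10.

√166/10 and -√166/10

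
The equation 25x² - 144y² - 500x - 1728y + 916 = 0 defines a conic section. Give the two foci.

(10, -19) and (10, 7)

Rearranging, 25(x² - 20x) -144(y² + 12y) = -916.
25(x - 10)² -144(y + 6)² = -916 + 2500 - 5184 = -3600
Divide through by -3600 to get (y + 6)²/25 - (x - 10)²/144 = 1.
Hyperbola, center (10, -6), transverse axis vertical; a² = 25, b² = 144.
c² = a² + b² = 25 + 144 = 169, so c = 13.
Foci lie on the vertical axis through the center: (h, k ± c).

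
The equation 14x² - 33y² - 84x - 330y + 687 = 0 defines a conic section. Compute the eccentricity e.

e = √658/14

Group the x- and y-terms: 14(x² - 6x) -33(y² + 10y) = -687
Completing the square gives 14(x - 3)² -33(y + 5)² = -687 + 126 - 825 = -1386.
Dividing both sides by -1386: (y + 5)²/42 - (x - 3)²/99 = 1
Hyperbola, center (3, -5), transverse axis vertical; a² = 42, b² = 99.
c² = a² + b² = 141, so c = √141.
e = c/a = √141/√42 = √658/14.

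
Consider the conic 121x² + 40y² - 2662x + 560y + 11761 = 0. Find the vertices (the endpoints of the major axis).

(11, -18) and (11, 4)

Group: 121(x² - 22x) + 40(y² + 14y) = -11761
Complete the square: 121(x - 11)² + 40(y + 7)² = -11761 + 14641 + 1960 = 4840
Divide by 4840: (x - 11)²/40 + (y + 7)²/121 = 1
Ellipse, center (11, -7), major axis vertical; a² = 121, b² = 40.
a = 11. Vertices at (h, k ± a).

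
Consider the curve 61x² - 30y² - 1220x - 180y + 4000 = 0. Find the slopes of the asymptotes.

√1830/30 and -√1830/30

Group: 61(x² - 20x) -30(y² + 6y) = -4000
Completing the square gives 61(x - 10)² -30(y + 3)² = -4000 + 6100 - 270 = 1830.
Dividing both sides by 1830: (x - 10)²/30 - (y + 3)²/61 = 1
Hyperbola, center (10, -3), transverse axis horizontal; a² = 30, b² = 61.
For a horizontal hyperbola the asymptotes have slope ±b/a.
Here that is ±√61/√30 = ±√1830/30.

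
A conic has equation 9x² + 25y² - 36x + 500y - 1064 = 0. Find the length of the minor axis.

Rearranging, 9(x² - 4x) + 25(y² + 20y) = 1064.
Complete the square in x and y: 9(x - 2)² + 25(y + 10)² = 1064 + 36 + 2500 = 3600
Divide by 3600: (x - 2)²/400 + (y + 10)²/144 = 1
Ellipse, center (2, -10), major axis horizontal; a² = 400, b² = 144.
b² = 144 so b = 12; the minor axis has length 2b = 24.

24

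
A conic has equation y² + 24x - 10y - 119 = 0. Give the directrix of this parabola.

Only y is squared. Complete the square in y: (y - 5)² = -24(x - 6).
Vertex (6, 5); 4p = -24 so p = -6. Opens left.
Directrix is the vertical line x = h − p = 6 − (-6) = 12.

x = 12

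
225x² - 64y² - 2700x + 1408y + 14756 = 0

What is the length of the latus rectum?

128/15

Group: 225(x² - 12x) -64(y² - 22y) = -14756
Complete the square: 225(x - 6)² -64(y - 11)² = -14756 + 8100 - 7744 = -14400
Dividing both sides by -14400: (y - 11)²/225 - (x - 6)²/64 = 1
Hyperbola, center (6, 11), transverse axis vertical; a² = 225, b² = 64.
Latus rectum length = 2b²/a = 2·64/15 = 128/15.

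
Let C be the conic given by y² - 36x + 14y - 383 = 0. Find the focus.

Only y is squared. Complete the square in y: (y + 7)² = 36(x + 12).
Vertex (-12, -7); 4p = 36 so p = 9. Opens right.
Focus is p units from the vertex along the axis: (h + p, k).

(-3, -7)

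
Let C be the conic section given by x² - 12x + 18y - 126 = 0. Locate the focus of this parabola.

(6, 9/2)

Only x is squared. Complete the square in x: (x - 6)² = -18(y - 9).
Vertex (6, 9); 4p = -18 so p = -9/2. Opens down.
Focus is p units from the vertex along the axis: (h, k + p).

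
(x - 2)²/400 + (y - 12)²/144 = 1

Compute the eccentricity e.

e = 4/5

Center (2, 12). The larger denominator 400 sits under the x-term, so the major axis is horizontal; a² = 400, b² = 144.
c² = a² - b² = 256, so c = 16.
e = c/a = 16/20 = 4/5.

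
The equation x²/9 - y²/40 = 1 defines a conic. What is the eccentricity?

Center (0, 0). The positive term is the x-term, so the transverse axis is horizontal; a² = 9, b² = 40.
c² = a² + b² = 49, so c = 7.
e = c/a = 7/3.

e = 7/3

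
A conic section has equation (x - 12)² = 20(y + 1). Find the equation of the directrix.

y = -6

Vertex (12, -1); 4p = 20 so p = 5. Opens up.
Directrix is the horizontal line y = k − p = -1 − (5) = -6.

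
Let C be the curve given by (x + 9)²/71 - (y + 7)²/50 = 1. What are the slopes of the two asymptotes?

Center (-9, -7). The positive term is the x-term, so the transverse axis is horizontal; a² = 71, b² = 50.
For a horizontal hyperbola the asymptotes have slope ±b/a.
Here that is ±5√2/√71 = ±5√142/71.

5√142/71 and -5√142/71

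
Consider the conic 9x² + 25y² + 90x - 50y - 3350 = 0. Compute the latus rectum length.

72/5

Collect terms: 9(x² + 10x) + 25(y² - 2y) = 3350
Complete the square: 9(x + 5)² + 25(y - 1)² = 3350 + 225 + 25 = 3600
Dividing both sides by 3600: (x + 5)²/400 + (y - 1)²/144 = 1
Ellipse, center (-5, 1), major axis horizontal; a² = 400, b² = 144.
Latus rectum length = 2b²/a = 2·144/20 = 72/5.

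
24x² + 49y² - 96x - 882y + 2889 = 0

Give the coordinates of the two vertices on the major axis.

Rearranging, 24(x² - 4x) + 49(y² - 18y) = -2889.
Completing the square gives 24(x - 2)² + 49(y - 9)² = -2889 + 96 + 3969 = 1176.
Dividing both sides by 1176: (x - 2)²/49 + (y - 9)²/24 = 1
Ellipse, center (2, 9), major axis horizontal; a² = 49, b² = 24.
a = 7. Vertices at (h ± a, k).

(-5, 9) and (9, 9)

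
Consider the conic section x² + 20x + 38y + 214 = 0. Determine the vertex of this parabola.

(-10, -3)

Only x is squared. Complete the square in x: (x + 10)² = -38(y + 3).
Vertex (-10, -3); 4p = -38 so p = -19/2. Opens down.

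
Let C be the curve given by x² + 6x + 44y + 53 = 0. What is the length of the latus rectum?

44

Only x is squared. Complete the square in x: (x + 3)² = -44(y + 1).
Vertex (-3, -1); 4p = -44 so p = -11. Opens down.
Latus rectum length = |4p| = 44.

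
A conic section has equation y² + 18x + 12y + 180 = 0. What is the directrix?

x = -7/2

Only y is squared. Complete the square in y: (y + 6)² = -18(x + 8).
Vertex (-8, -6); 4p = -18 so p = -9/2. Opens left.
Directrix is the vertical line x = h − p = -8 − (-9/2) = -7/2.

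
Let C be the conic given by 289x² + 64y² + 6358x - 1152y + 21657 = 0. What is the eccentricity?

e = 15/17

Collect terms: 289(x² + 22x) + 64(y² - 18y) = -21657
289(x + 11)² + 64(y - 9)² = -21657 + 34969 + 5184 = 18496
Dividing both sides by 18496: (x + 11)²/64 + (y - 9)²/289 = 1
Ellipse, center (-11, 9), major axis vertical; a² = 289, b² = 64.
c² = a² - b² = 225, so c = 15.
e = c/a = 15/17.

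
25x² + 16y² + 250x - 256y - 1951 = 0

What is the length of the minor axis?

Group: 25(x² + 10x) + 16(y² - 16y) = 1951
Complete the square: 25(x + 5)² + 16(y - 8)² = 1951 + 625 + 1024 = 3600
Divide through by 3600 to get (x + 5)²/144 + (y - 8)²/225 = 1.
Ellipse, center (-5, 8), major axis vertical; a² = 225, b² = 144.
b² = 144 so b = 12; the minor axis has length 2b = 24.

24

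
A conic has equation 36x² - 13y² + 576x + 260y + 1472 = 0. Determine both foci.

(-8, 3) and (-8, 17)

Group the x- and y-terms: 36(x² + 16x) -13(y² - 20y) = -1472
Complete the square in x and y: 36(x + 8)² -13(y - 10)² = -1472 + 2304 - 1300 = -468
Dividing both sides by -468: (y - 10)²/36 - (x + 8)²/13 = 1
Hyperbola, center (-8, 10), transverse axis vertical; a² = 36, b² = 13.
c² = a² + b² = 36 + 13 = 49, so c = 7.
Foci lie on the vertical axis through the center: (h, k ± c).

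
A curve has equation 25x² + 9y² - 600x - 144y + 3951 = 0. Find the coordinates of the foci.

25(x² - 24x) + 9(y² - 16y) = -3951
Completing the square gives 25(x - 12)² + 9(y - 8)² = -3951 + 3600 + 576 = 225.
Divide through by 225 to get (x - 12)²/9 + (y - 8)²/25 = 1.
Ellipse, center (12, 8), major axis vertical; a² = 25, b² = 9.
c² = a² - b² = 25 - 9 = 16, so c = 4.
Foci lie on the vertical axis through the center: (h, k ± c).

(12, 4) and (12, 12)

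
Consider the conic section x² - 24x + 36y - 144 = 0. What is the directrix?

Only x is squared. Complete the square in x: (x - 12)² = -36(y - 8).
Vertex (12, 8); 4p = -36 so p = -9. Opens down.
Directrix is the horizontal line y = k − p = 8 − (-9) = 17.

y = 17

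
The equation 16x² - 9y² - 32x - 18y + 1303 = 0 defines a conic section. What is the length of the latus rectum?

Group the x- and y-terms: 16(x² - 2x) -9(y² + 2y) = -1303
Complete the square: 16(x - 1)² -9(y + 1)² = -1303 + 16 - 9 = -1296
Divide through by -1296 to get (y + 1)²/144 - (x - 1)²/81 = 1.
Hyperbola, center (1, -1), transverse axis vertical; a² = 144, b² = 81.
Latus rectum length = 2b²/a = 2·81/12 = 27/2.

27/2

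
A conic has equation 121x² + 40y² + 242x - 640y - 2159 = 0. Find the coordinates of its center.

(-1, 8)

Collect terms: 121(x² + 2x) + 40(y² - 16y) = 2159
Completing the square gives 121(x + 1)² + 40(y - 8)² = 2159 + 121 + 2560 = 4840.
Dividing both sides by 4840: (x + 1)²/40 + (y - 8)²/121 = 1
Ellipse with center (-1, 8).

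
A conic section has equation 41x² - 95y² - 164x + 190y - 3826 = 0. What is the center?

Group: 41(x² - 4x) -95(y² - 2y) = 3826
41(x - 2)² -95(y - 1)² = 3826 + 164 - 95 = 3895
Divide through by 3895 to get (x - 2)²/95 - (y - 1)²/41 = 1.
Hyperbola with center (2, 1).

(2, 1)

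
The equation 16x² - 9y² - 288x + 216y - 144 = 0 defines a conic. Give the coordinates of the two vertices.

(6, 12) and (12, 12)

Group: 16(x² - 18x) -9(y² - 24y) = 144
16(x - 9)² -9(y - 12)² = 144 + 1296 - 1296 = 144
Dividing both sides by 144: (x - 9)²/9 - (y - 12)²/16 = 1
Hyperbola, center (9, 12), transverse axis horizontal; a² = 9, b² = 16.
a = 3. Vertices at (h ± a, k).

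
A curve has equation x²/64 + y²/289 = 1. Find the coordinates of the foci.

Center (0, 0). The larger denominator 289 sits under the y-term, so the major axis is vertical; a² = 289, b² = 64.
c² = a² - b² = 289 - 64 = 225, so c = 15.
Foci lie on the vertical axis through the center: (h, k ± c).

(0, -15) and (0, 15)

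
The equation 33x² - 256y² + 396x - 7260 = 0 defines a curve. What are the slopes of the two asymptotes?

Group: 33(x² + 12x) -256y² = 7260
Complete the square: 33(x + 6)² -256y² = 7260 + 1188 + 0 = 8448
Divide through by 8448 to get (x + 6)²/256 - y²/33 = 1.
Hyperbola, center (-6, 0), transverse axis horizontal; a² = 256, b² = 33.
For a horizontal hyperbola the asymptotes have slope ±b/a.
Here that is ±√33/16.

√33/16 and -√33/16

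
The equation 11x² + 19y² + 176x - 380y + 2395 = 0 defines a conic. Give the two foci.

Collect terms: 11(x² + 16x) + 19(y² - 20y) = -2395
11(x + 8)² + 19(y - 10)² = -2395 + 704 + 1900 = 209
Dividing both sides by 209: (x + 8)²/19 + (y - 10)²/11 = 1
Ellipse, center (-8, 10), major axis horizontal; a² = 19, b² = 11.
c² = a² - b² = 19 - 11 = 8, so c = 2√2.
Foci lie on the horizontal axis through the center: (h ± c, k).

(-8 - 2√2, 10) and (-8 + 2√2, 10)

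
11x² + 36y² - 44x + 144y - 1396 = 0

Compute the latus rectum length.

Group: 11(x² - 4x) + 36(y² + 4y) = 1396
11(x - 2)² + 36(y + 2)² = 1396 + 44 + 144 = 1584
Dividing both sides by 1584: (x - 2)²/144 + (y + 2)²/44 = 1
Ellipse, center (2, -2), major axis horizontal; a² = 144, b² = 44.
Latus rectum length = 2b²/a = 2·44/12 = 22/3.

22/3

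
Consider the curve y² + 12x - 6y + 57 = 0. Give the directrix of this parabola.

Only y is squared. Complete the square in y: (y - 3)² = -12(x + 4).
Vertex (-4, 3); 4p = -12 so p = -3. Opens left.
Directrix is the vertical line x = h − p = -4 − (-3) = -1.

x = -1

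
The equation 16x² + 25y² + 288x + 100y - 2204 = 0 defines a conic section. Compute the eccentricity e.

e = 3/5

16(x² + 18x) + 25(y² + 4y) = 2204
Complete the square in x and y: 16(x + 9)² + 25(y + 2)² = 2204 + 1296 + 100 = 3600
Divide through by 3600 to get (x + 9)²/225 + (y + 2)²/144 = 1.
Ellipse, center (-9, -2), major axis horizontal; a² = 225, b² = 144.
c² = a² - b² = 81, so c = 9.
e = c/a = 9/15 = 3/5.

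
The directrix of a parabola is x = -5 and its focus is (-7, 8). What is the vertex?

(-6, 8)

The vertex is the midpoint between the focus and the directrix along the axis of symmetry.
Axis is horizontal (directrix is vertical). Vertex x-coordinate = (-7 + (-5))/2 = -6; y-coordinate = 8.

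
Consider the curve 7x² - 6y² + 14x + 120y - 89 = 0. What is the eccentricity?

Rearranging, 7(x² + 2x) -6(y² - 20y) = 89.
7(x + 1)² -6(y - 10)² = 89 + 7 - 600 = -504
Divide by -504: (y - 10)²/84 - (x + 1)²/72 = 1
Hyperbola, center (-1, 10), transverse axis vertical; a² = 84, b² = 72.
c² = a² + b² = 156, so c = 2√39.
e = c/a = 2√39/2√21 = √91/7.

e = √91/7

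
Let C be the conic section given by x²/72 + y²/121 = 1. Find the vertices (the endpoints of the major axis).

(0, -11) and (0, 11)

Center (0, 0). The larger denominator 121 sits under the y-term, so the major axis is vertical; a² = 121, b² = 72.
a = 11. Vertices at (h, k ± a).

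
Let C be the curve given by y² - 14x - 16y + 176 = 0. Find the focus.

(23/2, 8)

Only y is squared. Complete the square in y: (y - 8)² = 14(x - 8).
Vertex (8, 8); 4p = 14 so p = 7/2. Opens right.
Focus is p units from the vertex along the axis: (h + p, k).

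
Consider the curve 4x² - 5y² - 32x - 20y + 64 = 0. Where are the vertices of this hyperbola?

(4, -4) and (4, 0)

4(x² - 8x) -5(y² + 4y) = -64
Completing the square gives 4(x - 4)² -5(y + 2)² = -64 + 64 - 20 = -20.
Dividing both sides by -20: (y + 2)²/4 - (x - 4)²/5 = 1
Hyperbola, center (4, -2), transverse axis vertical; a² = 4, b² = 5.
a = 2. Vertices at (h, k ± a).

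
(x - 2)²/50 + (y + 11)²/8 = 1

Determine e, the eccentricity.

Center (2, -11). The larger denominator 50 sits under the x-term, so the major axis is horizontal; a² = 50, b² = 8.
c² = a² - b² = 42, so c = √42.
e = c/a = √42/5√2 = √21/5.

e = √21/5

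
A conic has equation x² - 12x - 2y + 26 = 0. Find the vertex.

(6, -5)

Only x is squared. Complete the square in x: (x - 6)² = 2(y + 5).
Vertex (6, -5); 4p = 2 so p = 1/2. Opens up.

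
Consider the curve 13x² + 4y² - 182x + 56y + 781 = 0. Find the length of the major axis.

13(x² - 14x) + 4(y² + 14y) = -781
Complete the square: 13(x - 7)² + 4(y + 7)² = -781 + 637 + 196 = 52
Dividing both sides by 52: (x - 7)²/4 + (y + 7)²/13 = 1
Ellipse, center (7, -7), major axis vertical; a² = 13, b² = 4.
a² = 13 so a = √13; the major axis has length 2a = 2√13.

2√13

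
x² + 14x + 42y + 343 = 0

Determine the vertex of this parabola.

(-7, -7)

Only x is squared. Complete the square in x: (x + 7)² = -42(y + 7).
Vertex (-7, -7); 4p = -42 so p = -21/2. Opens down.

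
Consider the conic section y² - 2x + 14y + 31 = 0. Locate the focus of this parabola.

Only y is squared. Complete the square in y: (y + 7)² = 2(x + 9).
Vertex (-9, -7); 4p = 2 so p = 1/2. Opens right.
Focus is p units from the vertex along the axis: (h + p, k).

(-17/2, -7)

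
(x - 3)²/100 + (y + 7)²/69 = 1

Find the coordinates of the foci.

(3 - √31, -7) and (3 + √31, -7)

Center (3, -7). The larger denominator 100 sits under the x-term, so the major axis is horizontal; a² = 100, b² = 69.
c² = a² - b² = 100 - 69 = 31, so c = √31.
Foci lie on the horizontal axis through the center: (h ± c, k).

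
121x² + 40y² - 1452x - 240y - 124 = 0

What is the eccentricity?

e = 9/11

121(x² - 12x) + 40(y² - 6y) = 124
Complete the square: 121(x - 6)² + 40(y - 3)² = 124 + 4356 + 360 = 4840
Divide by 4840: (x - 6)²/40 + (y - 3)²/121 = 1
Ellipse, center (6, 3), major axis vertical; a² = 121, b² = 40.
c² = a² - b² = 81, so c = 9.
e = c/a = 9/11.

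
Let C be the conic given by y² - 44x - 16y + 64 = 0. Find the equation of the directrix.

x = -11

Only y is squared. Complete the square in y: (y - 8)² = 44x.
Vertex (0, 8); 4p = 44 so p = 11. Opens right.
Directrix is the vertical line x = h − p = 0 − (11) = -11.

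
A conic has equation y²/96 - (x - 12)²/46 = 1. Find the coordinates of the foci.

(12, 0 - √142) and (12, 0 + √142)

Center (12, 0). The positive term is the y-term, so the transverse axis is vertical; a² = 96, b² = 46.
c² = a² + b² = 96 + 46 = 142, so c = √142.
Foci lie on the vertical axis through the center: (h, k ± c).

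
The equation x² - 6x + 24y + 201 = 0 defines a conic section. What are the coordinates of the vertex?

Only x is squared. Complete the square in x: (x - 3)² = -24(y + 8).
Vertex (3, -8); 4p = -24 so p = -6. Opens down.

(3, -8)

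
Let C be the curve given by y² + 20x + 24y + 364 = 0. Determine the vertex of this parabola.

Only y is squared. Complete the square in y: (y + 12)² = -20(x + 11).
Vertex (-11, -12); 4p = -20 so p = -5. Opens left.

(-11, -12)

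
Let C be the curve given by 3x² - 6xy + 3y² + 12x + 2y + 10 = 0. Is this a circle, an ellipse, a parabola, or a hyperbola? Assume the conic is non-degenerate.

parabola

A = 3, B = -6, C = 3.
Discriminant B² − 4AC = (-6)² − 4·3·3 = 0.
B² − 4AC = 0 ⇒ parabola.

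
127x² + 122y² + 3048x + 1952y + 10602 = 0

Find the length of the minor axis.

2√122

127(x² + 24x) + 122(y² + 16y) = -10602
Complete the square in x and y: 127(x + 12)² + 122(y + 8)² = -10602 + 18288 + 7808 = 15494
Divide by 15494: (x + 12)²/122 + (y + 8)²/127 = 1
Ellipse, center (-12, -8), major axis vertical; a² = 127, b² = 122.
b² = 122 so b = √122; the minor axis has length 2b = 2√122.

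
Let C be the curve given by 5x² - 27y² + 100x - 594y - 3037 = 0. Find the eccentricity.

Collect terms: 5(x² + 20x) -27(y² + 22y) = 3037
Complete the square: 5(x + 10)² -27(y + 11)² = 3037 + 500 - 3267 = 270
Dividing both sides by 270: (x + 10)²/54 - (y + 11)²/10 = 1
Hyperbola, center (-10, -11), transverse axis horizontal; a² = 54, b² = 10.
c² = a² + b² = 64, so c = 8.
e = c/a = 8/3√6 = 4√6/9.

e = 4√6/9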